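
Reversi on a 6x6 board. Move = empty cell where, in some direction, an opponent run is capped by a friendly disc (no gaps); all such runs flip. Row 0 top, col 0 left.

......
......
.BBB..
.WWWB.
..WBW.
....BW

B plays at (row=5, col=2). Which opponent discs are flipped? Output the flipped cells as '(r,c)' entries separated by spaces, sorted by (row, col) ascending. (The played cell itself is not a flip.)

Answer: (3,2) (4,2)

Derivation:
Dir NW: first cell '.' (not opp) -> no flip
Dir N: opp run (4,2) (3,2) capped by B -> flip
Dir NE: first cell 'B' (not opp) -> no flip
Dir W: first cell '.' (not opp) -> no flip
Dir E: first cell '.' (not opp) -> no flip
Dir SW: edge -> no flip
Dir S: edge -> no flip
Dir SE: edge -> no flip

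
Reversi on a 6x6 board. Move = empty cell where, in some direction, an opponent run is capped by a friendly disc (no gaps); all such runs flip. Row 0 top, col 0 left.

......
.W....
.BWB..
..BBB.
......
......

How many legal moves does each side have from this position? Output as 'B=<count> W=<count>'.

Answer: B=3 W=5

Derivation:
-- B to move --
(0,0): flips 2 -> legal
(0,1): flips 1 -> legal
(0,2): no bracket -> illegal
(1,0): no bracket -> illegal
(1,2): flips 1 -> legal
(1,3): no bracket -> illegal
(2,0): no bracket -> illegal
(3,1): no bracket -> illegal
B mobility = 3
-- W to move --
(1,0): no bracket -> illegal
(1,2): no bracket -> illegal
(1,3): no bracket -> illegal
(1,4): no bracket -> illegal
(2,0): flips 1 -> legal
(2,4): flips 1 -> legal
(2,5): no bracket -> illegal
(3,0): no bracket -> illegal
(3,1): flips 1 -> legal
(3,5): no bracket -> illegal
(4,1): no bracket -> illegal
(4,2): flips 1 -> legal
(4,3): no bracket -> illegal
(4,4): flips 1 -> legal
(4,5): no bracket -> illegal
W mobility = 5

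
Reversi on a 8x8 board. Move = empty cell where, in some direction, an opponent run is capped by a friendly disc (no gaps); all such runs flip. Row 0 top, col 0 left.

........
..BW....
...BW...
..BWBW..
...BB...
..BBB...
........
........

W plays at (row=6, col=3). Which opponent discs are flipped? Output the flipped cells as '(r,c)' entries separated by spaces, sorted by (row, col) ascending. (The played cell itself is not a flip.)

Answer: (4,3) (5,3)

Derivation:
Dir NW: opp run (5,2), next='.' -> no flip
Dir N: opp run (5,3) (4,3) capped by W -> flip
Dir NE: opp run (5,4), next='.' -> no flip
Dir W: first cell '.' (not opp) -> no flip
Dir E: first cell '.' (not opp) -> no flip
Dir SW: first cell '.' (not opp) -> no flip
Dir S: first cell '.' (not opp) -> no flip
Dir SE: first cell '.' (not opp) -> no flip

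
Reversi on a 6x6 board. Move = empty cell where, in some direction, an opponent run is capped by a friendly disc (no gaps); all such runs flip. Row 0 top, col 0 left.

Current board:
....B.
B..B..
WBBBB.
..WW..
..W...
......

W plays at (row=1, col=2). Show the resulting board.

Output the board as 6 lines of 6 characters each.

Answer: ....B.
B.WB..
WBWBB.
..WW..
..W...
......

Derivation:
Place W at (1,2); scan 8 dirs for brackets.
Dir NW: first cell '.' (not opp) -> no flip
Dir N: first cell '.' (not opp) -> no flip
Dir NE: first cell '.' (not opp) -> no flip
Dir W: first cell '.' (not opp) -> no flip
Dir E: opp run (1,3), next='.' -> no flip
Dir SW: opp run (2,1), next='.' -> no flip
Dir S: opp run (2,2) capped by W -> flip
Dir SE: opp run (2,3), next='.' -> no flip
All flips: (2,2)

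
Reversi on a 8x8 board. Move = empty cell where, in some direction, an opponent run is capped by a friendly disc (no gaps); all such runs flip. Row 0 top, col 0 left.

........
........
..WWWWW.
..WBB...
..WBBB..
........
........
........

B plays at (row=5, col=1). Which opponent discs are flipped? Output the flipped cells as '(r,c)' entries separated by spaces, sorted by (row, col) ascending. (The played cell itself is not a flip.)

Dir NW: first cell '.' (not opp) -> no flip
Dir N: first cell '.' (not opp) -> no flip
Dir NE: opp run (4,2) capped by B -> flip
Dir W: first cell '.' (not opp) -> no flip
Dir E: first cell '.' (not opp) -> no flip
Dir SW: first cell '.' (not opp) -> no flip
Dir S: first cell '.' (not opp) -> no flip
Dir SE: first cell '.' (not opp) -> no flip

Answer: (4,2)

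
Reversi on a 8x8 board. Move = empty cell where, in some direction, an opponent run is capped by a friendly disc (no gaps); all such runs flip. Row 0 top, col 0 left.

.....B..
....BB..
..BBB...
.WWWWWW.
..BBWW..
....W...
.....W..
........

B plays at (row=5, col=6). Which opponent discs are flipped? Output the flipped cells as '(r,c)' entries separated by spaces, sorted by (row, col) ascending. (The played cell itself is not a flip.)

Answer: (3,4) (4,5)

Derivation:
Dir NW: opp run (4,5) (3,4) capped by B -> flip
Dir N: first cell '.' (not opp) -> no flip
Dir NE: first cell '.' (not opp) -> no flip
Dir W: first cell '.' (not opp) -> no flip
Dir E: first cell '.' (not opp) -> no flip
Dir SW: opp run (6,5), next='.' -> no flip
Dir S: first cell '.' (not opp) -> no flip
Dir SE: first cell '.' (not opp) -> no flip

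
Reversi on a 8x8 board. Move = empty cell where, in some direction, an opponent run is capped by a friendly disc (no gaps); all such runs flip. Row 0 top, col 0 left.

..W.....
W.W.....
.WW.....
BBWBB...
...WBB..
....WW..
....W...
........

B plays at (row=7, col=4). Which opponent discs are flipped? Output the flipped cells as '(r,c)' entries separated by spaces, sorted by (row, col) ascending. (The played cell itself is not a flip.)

Dir NW: first cell '.' (not opp) -> no flip
Dir N: opp run (6,4) (5,4) capped by B -> flip
Dir NE: first cell '.' (not opp) -> no flip
Dir W: first cell '.' (not opp) -> no flip
Dir E: first cell '.' (not opp) -> no flip
Dir SW: edge -> no flip
Dir S: edge -> no flip
Dir SE: edge -> no flip

Answer: (5,4) (6,4)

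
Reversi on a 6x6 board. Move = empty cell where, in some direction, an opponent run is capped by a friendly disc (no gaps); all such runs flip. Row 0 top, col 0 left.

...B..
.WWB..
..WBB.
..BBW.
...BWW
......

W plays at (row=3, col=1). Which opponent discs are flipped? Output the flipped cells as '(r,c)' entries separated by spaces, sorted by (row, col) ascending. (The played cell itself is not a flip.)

Answer: (3,2) (3,3)

Derivation:
Dir NW: first cell '.' (not opp) -> no flip
Dir N: first cell '.' (not opp) -> no flip
Dir NE: first cell 'W' (not opp) -> no flip
Dir W: first cell '.' (not opp) -> no flip
Dir E: opp run (3,2) (3,3) capped by W -> flip
Dir SW: first cell '.' (not opp) -> no flip
Dir S: first cell '.' (not opp) -> no flip
Dir SE: first cell '.' (not opp) -> no flip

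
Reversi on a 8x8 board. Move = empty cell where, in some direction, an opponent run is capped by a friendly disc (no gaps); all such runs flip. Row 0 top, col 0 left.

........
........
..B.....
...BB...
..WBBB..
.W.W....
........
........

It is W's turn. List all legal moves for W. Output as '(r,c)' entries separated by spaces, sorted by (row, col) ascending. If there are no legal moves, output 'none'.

Answer: (2,3) (2,4) (3,5) (4,6)

Derivation:
(1,1): no bracket -> illegal
(1,2): no bracket -> illegal
(1,3): no bracket -> illegal
(2,1): no bracket -> illegal
(2,3): flips 2 -> legal
(2,4): flips 1 -> legal
(2,5): no bracket -> illegal
(3,1): no bracket -> illegal
(3,2): no bracket -> illegal
(3,5): flips 1 -> legal
(3,6): no bracket -> illegal
(4,6): flips 3 -> legal
(5,2): no bracket -> illegal
(5,4): no bracket -> illegal
(5,5): no bracket -> illegal
(5,6): no bracket -> illegal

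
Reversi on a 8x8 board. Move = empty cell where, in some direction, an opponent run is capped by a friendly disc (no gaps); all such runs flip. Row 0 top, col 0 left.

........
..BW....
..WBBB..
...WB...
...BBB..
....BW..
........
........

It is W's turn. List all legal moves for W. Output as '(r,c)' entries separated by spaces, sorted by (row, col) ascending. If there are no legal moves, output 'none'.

(0,1): no bracket -> illegal
(0,2): flips 1 -> legal
(0,3): no bracket -> illegal
(1,1): flips 1 -> legal
(1,4): no bracket -> illegal
(1,5): flips 1 -> legal
(1,6): no bracket -> illegal
(2,1): no bracket -> illegal
(2,6): flips 3 -> legal
(3,2): no bracket -> illegal
(3,5): flips 3 -> legal
(3,6): no bracket -> illegal
(4,2): no bracket -> illegal
(4,6): no bracket -> illegal
(5,2): no bracket -> illegal
(5,3): flips 2 -> legal
(5,6): no bracket -> illegal
(6,3): no bracket -> illegal
(6,4): no bracket -> illegal
(6,5): no bracket -> illegal

Answer: (0,2) (1,1) (1,5) (2,6) (3,5) (5,3)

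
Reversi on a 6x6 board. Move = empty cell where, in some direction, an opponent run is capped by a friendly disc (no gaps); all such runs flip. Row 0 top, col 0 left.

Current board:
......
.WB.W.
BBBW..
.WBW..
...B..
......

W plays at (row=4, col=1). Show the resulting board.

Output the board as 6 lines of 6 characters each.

Answer: ......
.WB.W.
BBBW..
.WWW..
.W.B..
......

Derivation:
Place W at (4,1); scan 8 dirs for brackets.
Dir NW: first cell '.' (not opp) -> no flip
Dir N: first cell 'W' (not opp) -> no flip
Dir NE: opp run (3,2) capped by W -> flip
Dir W: first cell '.' (not opp) -> no flip
Dir E: first cell '.' (not opp) -> no flip
Dir SW: first cell '.' (not opp) -> no flip
Dir S: first cell '.' (not opp) -> no flip
Dir SE: first cell '.' (not opp) -> no flip
All flips: (3,2)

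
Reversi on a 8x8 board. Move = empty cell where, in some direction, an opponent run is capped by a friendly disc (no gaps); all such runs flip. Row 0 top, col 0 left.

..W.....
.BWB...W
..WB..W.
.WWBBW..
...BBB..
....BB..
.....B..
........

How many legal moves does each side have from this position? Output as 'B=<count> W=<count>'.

Answer: B=7 W=11

Derivation:
-- B to move --
(0,1): flips 1 -> legal
(0,3): no bracket -> illegal
(0,6): no bracket -> illegal
(0,7): no bracket -> illegal
(1,5): no bracket -> illegal
(1,6): no bracket -> illegal
(2,0): no bracket -> illegal
(2,1): flips 2 -> legal
(2,4): no bracket -> illegal
(2,5): flips 1 -> legal
(2,7): no bracket -> illegal
(3,0): flips 2 -> legal
(3,6): flips 1 -> legal
(3,7): no bracket -> illegal
(4,0): flips 2 -> legal
(4,1): flips 1 -> legal
(4,2): no bracket -> illegal
(4,6): no bracket -> illegal
B mobility = 7
-- W to move --
(0,0): flips 1 -> legal
(0,1): no bracket -> illegal
(0,3): no bracket -> illegal
(0,4): flips 1 -> legal
(1,0): flips 1 -> legal
(1,4): flips 2 -> legal
(2,0): flips 1 -> legal
(2,1): no bracket -> illegal
(2,4): flips 2 -> legal
(2,5): no bracket -> illegal
(3,6): no bracket -> illegal
(4,2): no bracket -> illegal
(4,6): no bracket -> illegal
(5,2): no bracket -> illegal
(5,3): flips 1 -> legal
(5,6): flips 3 -> legal
(6,3): no bracket -> illegal
(6,4): no bracket -> illegal
(6,6): flips 3 -> legal
(7,4): no bracket -> illegal
(7,5): flips 3 -> legal
(7,6): flips 3 -> legal
W mobility = 11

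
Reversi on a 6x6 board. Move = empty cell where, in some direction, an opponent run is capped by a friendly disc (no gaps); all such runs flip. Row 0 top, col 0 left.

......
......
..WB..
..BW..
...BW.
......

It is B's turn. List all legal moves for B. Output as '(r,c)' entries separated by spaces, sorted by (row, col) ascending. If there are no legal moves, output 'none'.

(1,1): no bracket -> illegal
(1,2): flips 1 -> legal
(1,3): no bracket -> illegal
(2,1): flips 1 -> legal
(2,4): no bracket -> illegal
(3,1): no bracket -> illegal
(3,4): flips 1 -> legal
(3,5): no bracket -> illegal
(4,2): no bracket -> illegal
(4,5): flips 1 -> legal
(5,3): no bracket -> illegal
(5,4): no bracket -> illegal
(5,5): no bracket -> illegal

Answer: (1,2) (2,1) (3,4) (4,5)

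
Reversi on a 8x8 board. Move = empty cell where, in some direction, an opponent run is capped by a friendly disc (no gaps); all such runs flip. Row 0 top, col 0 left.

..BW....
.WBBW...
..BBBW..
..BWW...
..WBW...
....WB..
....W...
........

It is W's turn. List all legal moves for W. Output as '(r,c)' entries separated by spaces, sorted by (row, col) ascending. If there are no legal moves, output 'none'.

(0,1): flips 3 -> legal
(0,4): no bracket -> illegal
(1,5): flips 1 -> legal
(2,1): flips 6 -> legal
(3,1): flips 1 -> legal
(3,5): no bracket -> illegal
(4,1): flips 2 -> legal
(4,5): no bracket -> illegal
(4,6): flips 1 -> legal
(5,2): flips 1 -> legal
(5,3): flips 1 -> legal
(5,6): flips 1 -> legal
(6,5): no bracket -> illegal
(6,6): flips 1 -> legal

Answer: (0,1) (1,5) (2,1) (3,1) (4,1) (4,6) (5,2) (5,3) (5,6) (6,6)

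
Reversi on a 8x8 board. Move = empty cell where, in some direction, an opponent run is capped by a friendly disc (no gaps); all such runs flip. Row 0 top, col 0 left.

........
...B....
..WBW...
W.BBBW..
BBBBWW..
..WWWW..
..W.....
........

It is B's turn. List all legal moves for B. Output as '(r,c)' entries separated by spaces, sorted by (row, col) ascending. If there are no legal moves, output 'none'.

Answer: (1,1) (1,2) (1,4) (1,5) (2,0) (2,1) (2,5) (3,1) (3,6) (4,6) (5,6) (6,1) (6,3) (6,4) (6,5) (6,6) (7,2)

Derivation:
(1,1): flips 1 -> legal
(1,2): flips 1 -> legal
(1,4): flips 1 -> legal
(1,5): flips 1 -> legal
(2,0): flips 1 -> legal
(2,1): flips 1 -> legal
(2,5): flips 1 -> legal
(2,6): no bracket -> illegal
(3,1): flips 1 -> legal
(3,6): flips 1 -> legal
(4,6): flips 4 -> legal
(5,1): no bracket -> illegal
(5,6): flips 1 -> legal
(6,1): flips 1 -> legal
(6,3): flips 2 -> legal
(6,4): flips 3 -> legal
(6,5): flips 1 -> legal
(6,6): flips 2 -> legal
(7,1): no bracket -> illegal
(7,2): flips 2 -> legal
(7,3): no bracket -> illegal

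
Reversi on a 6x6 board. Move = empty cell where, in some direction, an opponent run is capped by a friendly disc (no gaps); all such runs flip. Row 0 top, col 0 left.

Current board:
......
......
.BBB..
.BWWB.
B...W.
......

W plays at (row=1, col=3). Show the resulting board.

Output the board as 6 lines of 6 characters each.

Place W at (1,3); scan 8 dirs for brackets.
Dir NW: first cell '.' (not opp) -> no flip
Dir N: first cell '.' (not opp) -> no flip
Dir NE: first cell '.' (not opp) -> no flip
Dir W: first cell '.' (not opp) -> no flip
Dir E: first cell '.' (not opp) -> no flip
Dir SW: opp run (2,2) (3,1) (4,0), next=edge -> no flip
Dir S: opp run (2,3) capped by W -> flip
Dir SE: first cell '.' (not opp) -> no flip
All flips: (2,3)

Answer: ......
...W..
.BBW..
.BWWB.
B...W.
......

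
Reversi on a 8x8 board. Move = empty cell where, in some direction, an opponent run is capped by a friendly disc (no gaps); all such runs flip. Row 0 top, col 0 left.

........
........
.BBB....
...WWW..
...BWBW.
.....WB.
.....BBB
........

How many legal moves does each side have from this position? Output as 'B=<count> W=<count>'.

Answer: B=4 W=10

Derivation:
-- B to move --
(2,4): no bracket -> illegal
(2,5): flips 2 -> legal
(2,6): no bracket -> illegal
(3,2): no bracket -> illegal
(3,6): flips 1 -> legal
(3,7): no bracket -> illegal
(4,2): no bracket -> illegal
(4,7): flips 1 -> legal
(5,3): no bracket -> illegal
(5,4): flips 1 -> legal
(5,7): no bracket -> illegal
(6,4): no bracket -> illegal
B mobility = 4
-- W to move --
(1,0): no bracket -> illegal
(1,1): flips 1 -> legal
(1,2): flips 1 -> legal
(1,3): flips 1 -> legal
(1,4): no bracket -> illegal
(2,0): no bracket -> illegal
(2,4): no bracket -> illegal
(3,0): no bracket -> illegal
(3,1): no bracket -> illegal
(3,2): no bracket -> illegal
(3,6): no bracket -> illegal
(4,2): flips 1 -> legal
(4,7): no bracket -> illegal
(5,2): flips 1 -> legal
(5,3): flips 1 -> legal
(5,4): no bracket -> illegal
(5,7): flips 1 -> legal
(6,4): no bracket -> illegal
(7,4): no bracket -> illegal
(7,5): flips 1 -> legal
(7,6): flips 2 -> legal
(7,7): flips 1 -> legal
W mobility = 10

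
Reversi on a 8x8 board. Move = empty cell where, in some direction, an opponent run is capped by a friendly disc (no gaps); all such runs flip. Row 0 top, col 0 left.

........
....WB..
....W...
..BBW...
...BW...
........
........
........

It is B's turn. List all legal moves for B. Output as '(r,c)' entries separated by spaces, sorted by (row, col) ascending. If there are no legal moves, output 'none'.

Answer: (1,3) (2,5) (3,5) (4,5) (5,5)

Derivation:
(0,3): no bracket -> illegal
(0,4): no bracket -> illegal
(0,5): no bracket -> illegal
(1,3): flips 1 -> legal
(2,3): no bracket -> illegal
(2,5): flips 1 -> legal
(3,5): flips 1 -> legal
(4,5): flips 1 -> legal
(5,3): no bracket -> illegal
(5,4): no bracket -> illegal
(5,5): flips 1 -> legal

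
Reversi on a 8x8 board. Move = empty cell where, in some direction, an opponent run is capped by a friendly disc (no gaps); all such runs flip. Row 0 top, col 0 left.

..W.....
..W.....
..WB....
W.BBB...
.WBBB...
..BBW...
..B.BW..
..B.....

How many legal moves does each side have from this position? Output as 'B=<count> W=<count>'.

-- B to move --
(0,1): flips 1 -> legal
(0,3): no bracket -> illegal
(1,1): flips 1 -> legal
(1,3): no bracket -> illegal
(2,0): no bracket -> illegal
(2,1): flips 1 -> legal
(3,1): no bracket -> illegal
(4,0): flips 1 -> legal
(4,5): no bracket -> illegal
(5,0): flips 1 -> legal
(5,1): no bracket -> illegal
(5,5): flips 1 -> legal
(5,6): no bracket -> illegal
(6,3): no bracket -> illegal
(6,6): flips 1 -> legal
(7,4): no bracket -> illegal
(7,5): no bracket -> illegal
(7,6): flips 2 -> legal
B mobility = 8
-- W to move --
(1,3): no bracket -> illegal
(1,4): flips 2 -> legal
(2,1): flips 2 -> legal
(2,4): flips 3 -> legal
(2,5): no bracket -> illegal
(3,1): no bracket -> illegal
(3,5): no bracket -> illegal
(4,5): flips 5 -> legal
(5,1): flips 2 -> legal
(5,5): flips 2 -> legal
(6,1): no bracket -> illegal
(6,3): flips 2 -> legal
(7,1): no bracket -> illegal
(7,3): no bracket -> illegal
(7,4): flips 1 -> legal
(7,5): no bracket -> illegal
W mobility = 8

Answer: B=8 W=8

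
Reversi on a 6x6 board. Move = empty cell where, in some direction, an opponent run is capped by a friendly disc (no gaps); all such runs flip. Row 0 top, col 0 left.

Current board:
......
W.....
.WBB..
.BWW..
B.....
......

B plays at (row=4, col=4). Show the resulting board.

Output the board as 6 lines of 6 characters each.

Answer: ......
W.....
.WBB..
.BWB..
B...B.
......

Derivation:
Place B at (4,4); scan 8 dirs for brackets.
Dir NW: opp run (3,3) capped by B -> flip
Dir N: first cell '.' (not opp) -> no flip
Dir NE: first cell '.' (not opp) -> no flip
Dir W: first cell '.' (not opp) -> no flip
Dir E: first cell '.' (not opp) -> no flip
Dir SW: first cell '.' (not opp) -> no flip
Dir S: first cell '.' (not opp) -> no flip
Dir SE: first cell '.' (not opp) -> no flip
All flips: (3,3)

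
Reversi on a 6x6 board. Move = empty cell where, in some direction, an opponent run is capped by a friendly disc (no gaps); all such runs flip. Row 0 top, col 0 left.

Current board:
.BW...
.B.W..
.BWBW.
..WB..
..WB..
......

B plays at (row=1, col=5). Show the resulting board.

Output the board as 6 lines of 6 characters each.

Place B at (1,5); scan 8 dirs for brackets.
Dir NW: first cell '.' (not opp) -> no flip
Dir N: first cell '.' (not opp) -> no flip
Dir NE: edge -> no flip
Dir W: first cell '.' (not opp) -> no flip
Dir E: edge -> no flip
Dir SW: opp run (2,4) capped by B -> flip
Dir S: first cell '.' (not opp) -> no flip
Dir SE: edge -> no flip
All flips: (2,4)

Answer: .BW...
.B.W.B
.BWBB.
..WB..
..WB..
......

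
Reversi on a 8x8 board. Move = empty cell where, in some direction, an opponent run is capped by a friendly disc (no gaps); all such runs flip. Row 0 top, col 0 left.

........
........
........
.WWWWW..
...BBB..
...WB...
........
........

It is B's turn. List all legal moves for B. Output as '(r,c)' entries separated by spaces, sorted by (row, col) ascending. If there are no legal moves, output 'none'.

Answer: (2,1) (2,2) (2,3) (2,4) (2,5) (2,6) (5,2) (6,2) (6,3)

Derivation:
(2,0): no bracket -> illegal
(2,1): flips 1 -> legal
(2,2): flips 1 -> legal
(2,3): flips 2 -> legal
(2,4): flips 1 -> legal
(2,5): flips 2 -> legal
(2,6): flips 1 -> legal
(3,0): no bracket -> illegal
(3,6): no bracket -> illegal
(4,0): no bracket -> illegal
(4,1): no bracket -> illegal
(4,2): no bracket -> illegal
(4,6): no bracket -> illegal
(5,2): flips 1 -> legal
(6,2): flips 1 -> legal
(6,3): flips 1 -> legal
(6,4): no bracket -> illegal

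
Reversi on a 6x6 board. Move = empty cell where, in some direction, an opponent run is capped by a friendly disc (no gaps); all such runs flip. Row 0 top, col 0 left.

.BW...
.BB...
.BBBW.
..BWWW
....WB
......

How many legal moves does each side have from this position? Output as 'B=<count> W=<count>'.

Answer: B=4 W=6

Derivation:
-- B to move --
(0,3): flips 1 -> legal
(1,3): no bracket -> illegal
(1,4): no bracket -> illegal
(1,5): no bracket -> illegal
(2,5): flips 2 -> legal
(4,2): no bracket -> illegal
(4,3): flips 2 -> legal
(5,3): no bracket -> illegal
(5,4): no bracket -> illegal
(5,5): flips 2 -> legal
B mobility = 4
-- W to move --
(0,0): flips 3 -> legal
(0,3): no bracket -> illegal
(1,0): no bracket -> illegal
(1,3): flips 1 -> legal
(1,4): no bracket -> illegal
(2,0): flips 4 -> legal
(3,0): no bracket -> illegal
(3,1): flips 1 -> legal
(4,1): no bracket -> illegal
(4,2): flips 3 -> legal
(4,3): no bracket -> illegal
(5,4): no bracket -> illegal
(5,5): flips 1 -> legal
W mobility = 6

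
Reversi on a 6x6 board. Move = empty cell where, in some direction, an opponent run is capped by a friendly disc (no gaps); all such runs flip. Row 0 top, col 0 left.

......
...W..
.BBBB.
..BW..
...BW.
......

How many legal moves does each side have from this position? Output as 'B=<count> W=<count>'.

Answer: B=7 W=6

Derivation:
-- B to move --
(0,2): flips 1 -> legal
(0,3): flips 1 -> legal
(0,4): flips 1 -> legal
(1,2): no bracket -> illegal
(1,4): no bracket -> illegal
(3,4): flips 1 -> legal
(3,5): no bracket -> illegal
(4,2): flips 1 -> legal
(4,5): flips 1 -> legal
(5,3): no bracket -> illegal
(5,4): no bracket -> illegal
(5,5): flips 2 -> legal
B mobility = 7
-- W to move --
(1,0): no bracket -> illegal
(1,1): flips 1 -> legal
(1,2): no bracket -> illegal
(1,4): no bracket -> illegal
(1,5): flips 1 -> legal
(2,0): no bracket -> illegal
(2,5): no bracket -> illegal
(3,0): no bracket -> illegal
(3,1): flips 2 -> legal
(3,4): no bracket -> illegal
(3,5): flips 1 -> legal
(4,1): no bracket -> illegal
(4,2): flips 1 -> legal
(5,2): no bracket -> illegal
(5,3): flips 1 -> legal
(5,4): no bracket -> illegal
W mobility = 6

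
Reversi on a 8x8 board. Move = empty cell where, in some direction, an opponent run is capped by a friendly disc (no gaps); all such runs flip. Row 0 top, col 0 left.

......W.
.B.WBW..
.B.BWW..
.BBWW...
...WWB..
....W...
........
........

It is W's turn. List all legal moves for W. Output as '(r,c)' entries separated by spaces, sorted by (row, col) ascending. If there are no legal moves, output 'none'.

Answer: (0,3) (0,4) (1,0) (1,2) (2,2) (3,0) (3,6) (4,6) (5,6)

Derivation:
(0,0): no bracket -> illegal
(0,1): no bracket -> illegal
(0,2): no bracket -> illegal
(0,3): flips 1 -> legal
(0,4): flips 1 -> legal
(0,5): no bracket -> illegal
(1,0): flips 2 -> legal
(1,2): flips 1 -> legal
(2,0): no bracket -> illegal
(2,2): flips 1 -> legal
(3,0): flips 2 -> legal
(3,5): no bracket -> illegal
(3,6): flips 1 -> legal
(4,0): no bracket -> illegal
(4,1): no bracket -> illegal
(4,2): no bracket -> illegal
(4,6): flips 1 -> legal
(5,5): no bracket -> illegal
(5,6): flips 1 -> legal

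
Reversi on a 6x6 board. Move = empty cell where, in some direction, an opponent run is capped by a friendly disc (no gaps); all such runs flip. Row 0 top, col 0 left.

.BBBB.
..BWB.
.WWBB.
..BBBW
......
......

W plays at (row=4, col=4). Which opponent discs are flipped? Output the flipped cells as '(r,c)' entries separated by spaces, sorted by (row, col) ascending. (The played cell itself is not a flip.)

Answer: (3,3)

Derivation:
Dir NW: opp run (3,3) capped by W -> flip
Dir N: opp run (3,4) (2,4) (1,4) (0,4), next=edge -> no flip
Dir NE: first cell 'W' (not opp) -> no flip
Dir W: first cell '.' (not opp) -> no flip
Dir E: first cell '.' (not opp) -> no flip
Dir SW: first cell '.' (not opp) -> no flip
Dir S: first cell '.' (not opp) -> no flip
Dir SE: first cell '.' (not opp) -> no flip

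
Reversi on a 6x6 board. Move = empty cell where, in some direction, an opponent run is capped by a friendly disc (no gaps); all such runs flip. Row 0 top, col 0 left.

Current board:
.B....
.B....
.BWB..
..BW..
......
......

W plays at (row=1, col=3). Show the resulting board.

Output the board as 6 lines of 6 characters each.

Answer: .B....
.B.W..
.BWW..
..BW..
......
......

Derivation:
Place W at (1,3); scan 8 dirs for brackets.
Dir NW: first cell '.' (not opp) -> no flip
Dir N: first cell '.' (not opp) -> no flip
Dir NE: first cell '.' (not opp) -> no flip
Dir W: first cell '.' (not opp) -> no flip
Dir E: first cell '.' (not opp) -> no flip
Dir SW: first cell 'W' (not opp) -> no flip
Dir S: opp run (2,3) capped by W -> flip
Dir SE: first cell '.' (not opp) -> no flip
All flips: (2,3)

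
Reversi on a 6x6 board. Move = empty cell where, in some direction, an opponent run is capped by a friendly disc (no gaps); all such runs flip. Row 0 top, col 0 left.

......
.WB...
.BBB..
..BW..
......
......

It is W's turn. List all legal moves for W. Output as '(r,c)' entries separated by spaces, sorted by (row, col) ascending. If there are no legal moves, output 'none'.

Answer: (1,3) (3,1)

Derivation:
(0,1): no bracket -> illegal
(0,2): no bracket -> illegal
(0,3): no bracket -> illegal
(1,0): no bracket -> illegal
(1,3): flips 2 -> legal
(1,4): no bracket -> illegal
(2,0): no bracket -> illegal
(2,4): no bracket -> illegal
(3,0): no bracket -> illegal
(3,1): flips 2 -> legal
(3,4): no bracket -> illegal
(4,1): no bracket -> illegal
(4,2): no bracket -> illegal
(4,3): no bracket -> illegal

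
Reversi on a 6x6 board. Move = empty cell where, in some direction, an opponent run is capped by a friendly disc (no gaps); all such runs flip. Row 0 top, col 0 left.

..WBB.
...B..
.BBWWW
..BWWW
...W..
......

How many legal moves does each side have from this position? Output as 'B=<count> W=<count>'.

Answer: B=5 W=6

Derivation:
-- B to move --
(0,1): flips 1 -> legal
(1,1): no bracket -> illegal
(1,2): no bracket -> illegal
(1,4): flips 1 -> legal
(1,5): no bracket -> illegal
(4,2): no bracket -> illegal
(4,4): flips 1 -> legal
(4,5): no bracket -> illegal
(5,2): no bracket -> illegal
(5,3): flips 3 -> legal
(5,4): flips 1 -> legal
B mobility = 5
-- W to move --
(0,5): flips 2 -> legal
(1,0): flips 2 -> legal
(1,1): flips 1 -> legal
(1,2): no bracket -> illegal
(1,4): no bracket -> illegal
(1,5): no bracket -> illegal
(2,0): flips 2 -> legal
(3,0): no bracket -> illegal
(3,1): flips 1 -> legal
(4,1): flips 1 -> legal
(4,2): no bracket -> illegal
W mobility = 6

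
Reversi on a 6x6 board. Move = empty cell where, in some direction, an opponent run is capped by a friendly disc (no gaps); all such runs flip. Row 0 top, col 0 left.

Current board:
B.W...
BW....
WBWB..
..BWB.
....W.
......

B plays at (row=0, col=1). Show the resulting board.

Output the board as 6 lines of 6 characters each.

Answer: BBW...
BB....
WBWB..
..BWB.
....W.
......

Derivation:
Place B at (0,1); scan 8 dirs for brackets.
Dir NW: edge -> no flip
Dir N: edge -> no flip
Dir NE: edge -> no flip
Dir W: first cell 'B' (not opp) -> no flip
Dir E: opp run (0,2), next='.' -> no flip
Dir SW: first cell 'B' (not opp) -> no flip
Dir S: opp run (1,1) capped by B -> flip
Dir SE: first cell '.' (not opp) -> no flip
All flips: (1,1)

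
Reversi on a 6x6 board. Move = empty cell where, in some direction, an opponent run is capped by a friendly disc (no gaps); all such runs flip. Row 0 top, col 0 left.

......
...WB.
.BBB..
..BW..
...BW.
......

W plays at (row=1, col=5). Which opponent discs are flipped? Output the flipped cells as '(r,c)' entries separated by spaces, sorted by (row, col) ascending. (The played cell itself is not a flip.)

Dir NW: first cell '.' (not opp) -> no flip
Dir N: first cell '.' (not opp) -> no flip
Dir NE: edge -> no flip
Dir W: opp run (1,4) capped by W -> flip
Dir E: edge -> no flip
Dir SW: first cell '.' (not opp) -> no flip
Dir S: first cell '.' (not opp) -> no flip
Dir SE: edge -> no flip

Answer: (1,4)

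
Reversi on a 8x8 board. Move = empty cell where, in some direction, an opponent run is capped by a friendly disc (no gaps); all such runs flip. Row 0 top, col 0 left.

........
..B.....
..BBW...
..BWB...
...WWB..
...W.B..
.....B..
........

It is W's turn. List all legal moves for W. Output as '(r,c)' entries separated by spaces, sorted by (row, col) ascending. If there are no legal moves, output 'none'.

(0,1): no bracket -> illegal
(0,2): no bracket -> illegal
(0,3): no bracket -> illegal
(1,1): flips 1 -> legal
(1,3): flips 1 -> legal
(1,4): no bracket -> illegal
(2,1): flips 3 -> legal
(2,5): flips 1 -> legal
(3,1): flips 1 -> legal
(3,5): flips 1 -> legal
(3,6): no bracket -> illegal
(4,1): no bracket -> illegal
(4,2): no bracket -> illegal
(4,6): flips 1 -> legal
(5,4): no bracket -> illegal
(5,6): no bracket -> illegal
(6,4): no bracket -> illegal
(6,6): flips 1 -> legal
(7,4): no bracket -> illegal
(7,5): no bracket -> illegal
(7,6): no bracket -> illegal

Answer: (1,1) (1,3) (2,1) (2,5) (3,1) (3,5) (4,6) (6,6)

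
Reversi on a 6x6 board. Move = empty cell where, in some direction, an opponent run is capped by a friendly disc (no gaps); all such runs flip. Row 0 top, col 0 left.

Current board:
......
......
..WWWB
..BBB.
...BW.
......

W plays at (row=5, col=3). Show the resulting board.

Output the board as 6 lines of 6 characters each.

Answer: ......
......
..WWWB
..BWB.
...WW.
...W..

Derivation:
Place W at (5,3); scan 8 dirs for brackets.
Dir NW: first cell '.' (not opp) -> no flip
Dir N: opp run (4,3) (3,3) capped by W -> flip
Dir NE: first cell 'W' (not opp) -> no flip
Dir W: first cell '.' (not opp) -> no flip
Dir E: first cell '.' (not opp) -> no flip
Dir SW: edge -> no flip
Dir S: edge -> no flip
Dir SE: edge -> no flip
All flips: (3,3) (4,3)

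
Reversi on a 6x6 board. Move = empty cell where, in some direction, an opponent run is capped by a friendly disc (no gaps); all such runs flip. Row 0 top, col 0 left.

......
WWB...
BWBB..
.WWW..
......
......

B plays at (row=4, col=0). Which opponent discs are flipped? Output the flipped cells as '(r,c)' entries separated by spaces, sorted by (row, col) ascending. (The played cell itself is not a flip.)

Answer: (3,1)

Derivation:
Dir NW: edge -> no flip
Dir N: first cell '.' (not opp) -> no flip
Dir NE: opp run (3,1) capped by B -> flip
Dir W: edge -> no flip
Dir E: first cell '.' (not opp) -> no flip
Dir SW: edge -> no flip
Dir S: first cell '.' (not opp) -> no flip
Dir SE: first cell '.' (not opp) -> no flip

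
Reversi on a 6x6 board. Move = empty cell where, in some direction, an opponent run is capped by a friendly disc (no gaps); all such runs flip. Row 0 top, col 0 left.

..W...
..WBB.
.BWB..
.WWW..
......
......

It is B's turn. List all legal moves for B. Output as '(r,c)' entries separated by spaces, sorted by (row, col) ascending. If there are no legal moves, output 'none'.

Answer: (0,1) (0,3) (1,1) (4,0) (4,1) (4,3)

Derivation:
(0,1): flips 1 -> legal
(0,3): flips 1 -> legal
(1,1): flips 1 -> legal
(2,0): no bracket -> illegal
(2,4): no bracket -> illegal
(3,0): no bracket -> illegal
(3,4): no bracket -> illegal
(4,0): flips 2 -> legal
(4,1): flips 2 -> legal
(4,2): no bracket -> illegal
(4,3): flips 2 -> legal
(4,4): no bracket -> illegal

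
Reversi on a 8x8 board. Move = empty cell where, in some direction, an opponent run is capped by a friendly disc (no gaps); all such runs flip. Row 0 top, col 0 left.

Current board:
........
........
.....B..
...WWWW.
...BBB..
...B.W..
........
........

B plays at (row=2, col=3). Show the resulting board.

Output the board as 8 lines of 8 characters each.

Answer: ........
........
...B.B..
...BBWW.
...BBB..
...B.W..
........
........

Derivation:
Place B at (2,3); scan 8 dirs for brackets.
Dir NW: first cell '.' (not opp) -> no flip
Dir N: first cell '.' (not opp) -> no flip
Dir NE: first cell '.' (not opp) -> no flip
Dir W: first cell '.' (not opp) -> no flip
Dir E: first cell '.' (not opp) -> no flip
Dir SW: first cell '.' (not opp) -> no flip
Dir S: opp run (3,3) capped by B -> flip
Dir SE: opp run (3,4) capped by B -> flip
All flips: (3,3) (3,4)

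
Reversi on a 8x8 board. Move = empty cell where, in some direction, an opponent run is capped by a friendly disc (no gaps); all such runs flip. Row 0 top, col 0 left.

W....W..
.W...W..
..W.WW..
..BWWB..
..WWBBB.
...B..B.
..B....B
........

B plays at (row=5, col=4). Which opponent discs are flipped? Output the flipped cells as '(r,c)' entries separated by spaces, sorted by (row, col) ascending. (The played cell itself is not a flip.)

Dir NW: opp run (4,3) capped by B -> flip
Dir N: first cell 'B' (not opp) -> no flip
Dir NE: first cell 'B' (not opp) -> no flip
Dir W: first cell 'B' (not opp) -> no flip
Dir E: first cell '.' (not opp) -> no flip
Dir SW: first cell '.' (not opp) -> no flip
Dir S: first cell '.' (not opp) -> no flip
Dir SE: first cell '.' (not opp) -> no flip

Answer: (4,3)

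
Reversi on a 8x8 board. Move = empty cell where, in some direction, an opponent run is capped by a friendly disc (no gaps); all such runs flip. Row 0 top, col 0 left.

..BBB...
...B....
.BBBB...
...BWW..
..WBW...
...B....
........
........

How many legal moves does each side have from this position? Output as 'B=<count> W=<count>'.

Answer: B=10 W=8

Derivation:
-- B to move --
(2,5): flips 1 -> legal
(2,6): flips 2 -> legal
(3,1): flips 1 -> legal
(3,2): no bracket -> illegal
(3,6): flips 2 -> legal
(4,1): flips 1 -> legal
(4,5): flips 2 -> legal
(4,6): flips 1 -> legal
(5,1): flips 1 -> legal
(5,2): no bracket -> illegal
(5,4): flips 2 -> legal
(5,5): flips 1 -> legal
B mobility = 10
-- W to move --
(0,1): no bracket -> illegal
(0,5): no bracket -> illegal
(1,0): no bracket -> illegal
(1,1): flips 2 -> legal
(1,2): flips 1 -> legal
(1,4): flips 1 -> legal
(1,5): flips 2 -> legal
(2,0): no bracket -> illegal
(2,5): no bracket -> illegal
(3,0): no bracket -> illegal
(3,1): no bracket -> illegal
(3,2): flips 1 -> legal
(5,2): flips 1 -> legal
(5,4): no bracket -> illegal
(6,2): flips 1 -> legal
(6,3): no bracket -> illegal
(6,4): flips 1 -> legal
W mobility = 8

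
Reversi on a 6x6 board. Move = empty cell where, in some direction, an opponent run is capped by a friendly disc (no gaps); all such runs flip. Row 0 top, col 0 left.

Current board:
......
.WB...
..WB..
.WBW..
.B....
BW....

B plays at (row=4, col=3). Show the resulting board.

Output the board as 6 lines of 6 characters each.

Answer: ......
.WB...
..WB..
.WBB..
.B.B..
BW....

Derivation:
Place B at (4,3); scan 8 dirs for brackets.
Dir NW: first cell 'B' (not opp) -> no flip
Dir N: opp run (3,3) capped by B -> flip
Dir NE: first cell '.' (not opp) -> no flip
Dir W: first cell '.' (not opp) -> no flip
Dir E: first cell '.' (not opp) -> no flip
Dir SW: first cell '.' (not opp) -> no flip
Dir S: first cell '.' (not opp) -> no flip
Dir SE: first cell '.' (not opp) -> no flip
All flips: (3,3)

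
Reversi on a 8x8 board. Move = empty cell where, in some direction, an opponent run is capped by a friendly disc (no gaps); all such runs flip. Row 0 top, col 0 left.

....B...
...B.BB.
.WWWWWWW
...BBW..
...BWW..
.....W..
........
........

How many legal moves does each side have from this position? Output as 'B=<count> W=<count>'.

Answer: B=11 W=9

Derivation:
-- B to move --
(1,0): no bracket -> illegal
(1,1): flips 1 -> legal
(1,2): flips 1 -> legal
(1,4): flips 1 -> legal
(1,7): no bracket -> illegal
(2,0): no bracket -> illegal
(3,0): no bracket -> illegal
(3,1): flips 1 -> legal
(3,2): no bracket -> illegal
(3,6): flips 2 -> legal
(3,7): flips 1 -> legal
(4,6): flips 4 -> legal
(5,3): no bracket -> illegal
(5,4): flips 1 -> legal
(5,6): flips 1 -> legal
(6,4): no bracket -> illegal
(6,5): flips 4 -> legal
(6,6): flips 2 -> legal
B mobility = 11
-- W to move --
(0,2): flips 1 -> legal
(0,3): flips 1 -> legal
(0,5): flips 2 -> legal
(0,6): flips 2 -> legal
(0,7): flips 1 -> legal
(1,2): no bracket -> illegal
(1,4): no bracket -> illegal
(1,7): no bracket -> illegal
(3,2): flips 2 -> legal
(4,2): flips 2 -> legal
(5,2): flips 2 -> legal
(5,3): flips 2 -> legal
(5,4): no bracket -> illegal
W mobility = 9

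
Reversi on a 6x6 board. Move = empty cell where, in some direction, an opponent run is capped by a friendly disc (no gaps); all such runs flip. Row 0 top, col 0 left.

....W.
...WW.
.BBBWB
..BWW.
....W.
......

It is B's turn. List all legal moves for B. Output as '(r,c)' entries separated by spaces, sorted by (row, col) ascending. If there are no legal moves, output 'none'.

Answer: (0,3) (0,5) (3,5) (4,3) (4,5) (5,5)

Derivation:
(0,2): no bracket -> illegal
(0,3): flips 2 -> legal
(0,5): flips 1 -> legal
(1,2): no bracket -> illegal
(1,5): no bracket -> illegal
(3,5): flips 2 -> legal
(4,2): no bracket -> illegal
(4,3): flips 2 -> legal
(4,5): flips 1 -> legal
(5,3): no bracket -> illegal
(5,4): no bracket -> illegal
(5,5): flips 2 -> legal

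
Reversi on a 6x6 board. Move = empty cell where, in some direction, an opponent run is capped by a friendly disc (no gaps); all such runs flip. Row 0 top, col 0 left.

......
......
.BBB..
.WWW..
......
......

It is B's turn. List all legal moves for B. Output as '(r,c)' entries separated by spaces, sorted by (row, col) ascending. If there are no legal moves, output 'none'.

(2,0): no bracket -> illegal
(2,4): no bracket -> illegal
(3,0): no bracket -> illegal
(3,4): no bracket -> illegal
(4,0): flips 1 -> legal
(4,1): flips 2 -> legal
(4,2): flips 1 -> legal
(4,3): flips 2 -> legal
(4,4): flips 1 -> legal

Answer: (4,0) (4,1) (4,2) (4,3) (4,4)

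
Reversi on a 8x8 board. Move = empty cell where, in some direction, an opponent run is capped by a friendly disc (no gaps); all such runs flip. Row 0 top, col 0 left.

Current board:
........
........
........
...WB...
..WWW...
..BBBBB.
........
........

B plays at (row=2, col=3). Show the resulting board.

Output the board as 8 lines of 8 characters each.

Place B at (2,3); scan 8 dirs for brackets.
Dir NW: first cell '.' (not opp) -> no flip
Dir N: first cell '.' (not opp) -> no flip
Dir NE: first cell '.' (not opp) -> no flip
Dir W: first cell '.' (not opp) -> no flip
Dir E: first cell '.' (not opp) -> no flip
Dir SW: first cell '.' (not opp) -> no flip
Dir S: opp run (3,3) (4,3) capped by B -> flip
Dir SE: first cell 'B' (not opp) -> no flip
All flips: (3,3) (4,3)

Answer: ........
........
...B....
...BB...
..WBW...
..BBBBB.
........
........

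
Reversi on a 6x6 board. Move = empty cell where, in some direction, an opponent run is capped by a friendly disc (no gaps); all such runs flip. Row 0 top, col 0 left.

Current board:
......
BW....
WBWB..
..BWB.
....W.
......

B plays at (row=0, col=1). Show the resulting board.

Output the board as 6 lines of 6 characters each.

Place B at (0,1); scan 8 dirs for brackets.
Dir NW: edge -> no flip
Dir N: edge -> no flip
Dir NE: edge -> no flip
Dir W: first cell '.' (not opp) -> no flip
Dir E: first cell '.' (not opp) -> no flip
Dir SW: first cell 'B' (not opp) -> no flip
Dir S: opp run (1,1) capped by B -> flip
Dir SE: first cell '.' (not opp) -> no flip
All flips: (1,1)

Answer: .B....
BB....
WBWB..
..BWB.
....W.
......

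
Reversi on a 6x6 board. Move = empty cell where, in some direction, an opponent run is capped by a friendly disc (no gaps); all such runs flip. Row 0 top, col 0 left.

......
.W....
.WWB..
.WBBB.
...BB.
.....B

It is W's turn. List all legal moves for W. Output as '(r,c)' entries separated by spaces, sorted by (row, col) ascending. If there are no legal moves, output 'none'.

(1,2): no bracket -> illegal
(1,3): no bracket -> illegal
(1,4): no bracket -> illegal
(2,4): flips 1 -> legal
(2,5): no bracket -> illegal
(3,5): flips 3 -> legal
(4,1): no bracket -> illegal
(4,2): flips 1 -> legal
(4,5): no bracket -> illegal
(5,2): no bracket -> illegal
(5,3): no bracket -> illegal
(5,4): flips 2 -> legal

Answer: (2,4) (3,5) (4,2) (5,4)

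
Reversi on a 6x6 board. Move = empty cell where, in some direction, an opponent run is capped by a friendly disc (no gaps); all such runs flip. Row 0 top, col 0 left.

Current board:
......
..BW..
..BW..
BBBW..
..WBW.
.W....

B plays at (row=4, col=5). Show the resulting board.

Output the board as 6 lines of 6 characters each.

Answer: ......
..BW..
..BW..
BBBW..
..WBBB
.W....

Derivation:
Place B at (4,5); scan 8 dirs for brackets.
Dir NW: first cell '.' (not opp) -> no flip
Dir N: first cell '.' (not opp) -> no flip
Dir NE: edge -> no flip
Dir W: opp run (4,4) capped by B -> flip
Dir E: edge -> no flip
Dir SW: first cell '.' (not opp) -> no flip
Dir S: first cell '.' (not opp) -> no flip
Dir SE: edge -> no flip
All flips: (4,4)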